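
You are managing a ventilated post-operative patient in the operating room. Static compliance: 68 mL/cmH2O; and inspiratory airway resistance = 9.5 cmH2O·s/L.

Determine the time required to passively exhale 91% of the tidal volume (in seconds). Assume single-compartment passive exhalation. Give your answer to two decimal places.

τ = R × C = 9.5 × 68 mL/cmH2O = 9.5 × 0.068 L/cmH2O = 0.646 s.
Exhaled fraction f = 1 − e^(−t/τ) → t = −τ·ln(1 − f) = −0.646·ln(0.09) = 1.556 s.

1.56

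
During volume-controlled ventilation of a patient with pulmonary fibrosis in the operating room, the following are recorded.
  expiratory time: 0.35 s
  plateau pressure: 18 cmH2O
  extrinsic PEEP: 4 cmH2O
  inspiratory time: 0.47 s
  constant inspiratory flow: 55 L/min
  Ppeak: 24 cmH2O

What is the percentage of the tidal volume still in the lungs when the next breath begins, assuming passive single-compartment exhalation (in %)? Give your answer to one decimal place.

Flow: 55 L/min ÷ 60 = 0.9167 L/s.
Vt = flow × Ti = 0.9167 L/s × 0.47 s × 1000 mL/L = 430.85 mL.
R = (PIP − Pplat)/V̇ = (24 − 18) / 0.9167 = 6.0/0.9167 = 6.545 cmH2O·s/L.
C = Vt/(Pplat − PEEP) = 430.85 / (18 − 4) = 430.85/14.0 = 30.775 mL/cmH2O.
τ = R × C = 6.545 × 0.03078 L/cmH2O = 0.2015 s.
Fraction remaining at end-expiration = e^(−Te/τ) = e^(−0.35/0.2015) = 0.1761 → 17.61%.

17.6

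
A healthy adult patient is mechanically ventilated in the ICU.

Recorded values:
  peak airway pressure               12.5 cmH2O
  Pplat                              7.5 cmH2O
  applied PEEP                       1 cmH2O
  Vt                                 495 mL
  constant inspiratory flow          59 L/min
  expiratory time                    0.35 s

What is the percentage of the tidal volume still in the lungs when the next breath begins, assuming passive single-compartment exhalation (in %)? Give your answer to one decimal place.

40.5

Flow: 59 L/min ÷ 60 = 0.9833 L/s.
R = (PIP − Pplat)/V̇ = (12.5 − 7.5) / 0.9833 = 5.0/0.9833 = 5.085 cmH2O·s/L.
C = Vt/(Pplat − PEEP) = 495.0 / (7.5 − 1) = 495.0/6.5 = 76.154 mL/cmH2O.
τ = R × C = 5.085 × 0.07615 L/cmH2O = 0.3872 s.
Fraction remaining at end-expiration = e^(−Te/τ) = e^(−0.35/0.3872) = 0.405 → 40.5%.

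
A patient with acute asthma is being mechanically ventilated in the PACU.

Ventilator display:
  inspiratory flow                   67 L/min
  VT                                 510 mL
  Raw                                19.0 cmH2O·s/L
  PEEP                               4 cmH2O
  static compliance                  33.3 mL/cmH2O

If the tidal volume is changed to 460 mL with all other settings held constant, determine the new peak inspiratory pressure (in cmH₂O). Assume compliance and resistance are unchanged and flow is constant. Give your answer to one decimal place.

39.0

Flow: 67 L/min ÷ 60 = 1.1167 L/s.
PIP = Vt/C + R·V̇ + PEEP (constant-flow equation of motion).
Only the elastic term changes: ΔPIP = ΔVt / C = (460 − 510) / 33.3 = -1.502 cmH2O.
Original PIP = 510/33.3 + 19.0×1.1167 + 4 = 40.533 cmH2O; new PIP = 40.533 + (-1.502) = 39.031 cmH2O.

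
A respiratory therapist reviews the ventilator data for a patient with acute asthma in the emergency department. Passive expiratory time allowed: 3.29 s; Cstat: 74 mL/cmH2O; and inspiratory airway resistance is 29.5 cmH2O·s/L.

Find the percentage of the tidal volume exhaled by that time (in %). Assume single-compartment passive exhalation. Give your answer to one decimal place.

τ = R × C = 29.5 × 74 mL/cmH2O = 29.5 × 0.074 L/cmH2O = 2.183 s.
Passive exhalation: V(t)/V₀ = e^(−t/τ) = e^(−3.29/2.183) = 0.2216.
Fraction exhaled = 1 − 0.2216 = 0.7784 → 77.84%.

77.8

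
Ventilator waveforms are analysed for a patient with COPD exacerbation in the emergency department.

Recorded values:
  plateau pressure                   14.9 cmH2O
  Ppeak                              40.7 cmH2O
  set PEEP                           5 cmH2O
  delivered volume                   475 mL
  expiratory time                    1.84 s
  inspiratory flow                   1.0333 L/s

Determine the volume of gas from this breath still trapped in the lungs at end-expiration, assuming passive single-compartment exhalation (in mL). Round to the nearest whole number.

R = (PIP − Pplat)/V̇ = (40.7 − 14.9) / 1.0333 = 25.8/1.0333 = 24.969 cmH2O·s/L.
C = Vt/(Pplat − PEEP) = 475.0 / (14.9 − 5) = 475.0/9.9 = 47.98 mL/cmH2O.
τ = R × C = 24.969 × 0.04798 L/cmH2O = 1.198 s.
Fraction remaining = e^(−Te/τ) = e^(−1.84/1.198) = 0.2153.
Trapped volume = 475.0 × 0.2153 = 102.27 mL.

102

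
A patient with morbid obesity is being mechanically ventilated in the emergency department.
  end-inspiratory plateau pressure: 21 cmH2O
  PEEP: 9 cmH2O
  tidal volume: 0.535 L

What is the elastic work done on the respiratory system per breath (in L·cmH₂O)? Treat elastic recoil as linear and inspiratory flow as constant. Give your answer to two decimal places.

Elastic work ≈ ½ × (Pplat − PEEP) × Vt = 0.5 × (21 − 9) × 0.535 L = 0.5 × 12.0 × 0.535 = 3.21 L·cmH2O.

3.21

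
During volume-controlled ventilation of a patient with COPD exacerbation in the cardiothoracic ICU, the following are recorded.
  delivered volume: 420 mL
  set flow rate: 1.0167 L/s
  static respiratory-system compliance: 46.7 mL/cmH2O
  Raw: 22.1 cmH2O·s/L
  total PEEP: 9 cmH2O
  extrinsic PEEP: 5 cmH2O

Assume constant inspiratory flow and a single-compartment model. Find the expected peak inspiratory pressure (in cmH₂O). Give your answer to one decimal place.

40.5

Total PEEP = 9 cmH2O (set 5 + intrinsic 4); this is the baseline alveolar pressure.
Equation of motion (constant flow): PIP = Vt/C + R·V̇ + PEEP.
PIP = 420/46.7 + 22.1×1.0167 + 9 = 8.994 + 22.469 + 9 = 40.463 cmH2O.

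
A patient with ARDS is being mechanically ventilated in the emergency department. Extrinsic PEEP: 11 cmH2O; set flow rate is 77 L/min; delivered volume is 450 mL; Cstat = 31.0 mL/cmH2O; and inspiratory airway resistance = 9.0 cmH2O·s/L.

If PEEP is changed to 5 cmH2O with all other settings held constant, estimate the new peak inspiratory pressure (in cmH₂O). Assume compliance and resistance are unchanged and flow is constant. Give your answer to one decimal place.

31.1

Flow: 77 L/min ÷ 60 = 1.2833 L/s.
PIP = Vt/C + R·V̇ + PEEP (constant-flow equation of motion).
Only the baseline term changes: ΔPIP = ΔPEEP = 5 − 11 = -6.0 cmH2O.
Original PIP = 450/31.0 + 9.0×1.2833 + 11 = 37.066 cmH2O; new PIP = 37.066 + (-6.0) = 31.066 cmH2O.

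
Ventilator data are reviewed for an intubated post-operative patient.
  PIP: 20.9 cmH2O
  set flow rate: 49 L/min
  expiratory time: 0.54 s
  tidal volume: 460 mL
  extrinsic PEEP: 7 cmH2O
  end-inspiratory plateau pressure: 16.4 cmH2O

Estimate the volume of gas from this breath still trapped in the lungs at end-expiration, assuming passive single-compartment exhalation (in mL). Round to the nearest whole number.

Flow: 49 L/min ÷ 60 = 0.8167 L/s.
R = (PIP − Pplat)/V̇ = (20.9 − 16.4) / 0.8167 = 4.5/0.8167 = 5.51 cmH2O·s/L.
C = Vt/(Pplat − PEEP) = 460.0 / (16.4 − 7) = 460.0/9.4 = 48.936 mL/cmH2O.
τ = R × C = 5.51 × 0.04894 L/cmH2O = 0.2697 s.
Fraction remaining = e^(−Te/τ) = e^(−0.54/0.2697) = 0.135.
Trapped volume = 460.0 × 0.135 = 62.1 mL.

62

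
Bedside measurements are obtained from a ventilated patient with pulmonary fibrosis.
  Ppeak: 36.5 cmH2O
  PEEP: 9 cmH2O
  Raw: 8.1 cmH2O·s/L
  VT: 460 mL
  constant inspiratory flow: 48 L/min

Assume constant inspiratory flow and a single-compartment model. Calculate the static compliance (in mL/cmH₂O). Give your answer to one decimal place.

Flow: 48 L/min ÷ 60 = 0.8 L/s.
Equation of motion (constant flow): PIP = Vt/C + R·V̇ + PEEP.
Vt/C = PIP − R·V̇ − PEEP = 36.5 − 8.1×0.8 − 9 = 36.5 − 6.48 − 9 = 21.02 cmH2O.
C = Vt / 21.02 = 460 / 21.02 = 21.884 mL/cmH2O.

21.9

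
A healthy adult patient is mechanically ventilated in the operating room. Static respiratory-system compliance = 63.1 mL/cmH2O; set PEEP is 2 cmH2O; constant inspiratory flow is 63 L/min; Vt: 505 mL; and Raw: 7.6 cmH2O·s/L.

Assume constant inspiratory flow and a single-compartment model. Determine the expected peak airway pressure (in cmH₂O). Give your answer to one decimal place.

Flow: 63 L/min ÷ 60 = 1.05 L/s.
Equation of motion (constant flow): PIP = Vt/C + R·V̇ + PEEP.
PIP = 505/63.1 + 7.6×1.05 + 2 = 8.003 + 7.98 + 2 = 17.983 cmH2O.

18.0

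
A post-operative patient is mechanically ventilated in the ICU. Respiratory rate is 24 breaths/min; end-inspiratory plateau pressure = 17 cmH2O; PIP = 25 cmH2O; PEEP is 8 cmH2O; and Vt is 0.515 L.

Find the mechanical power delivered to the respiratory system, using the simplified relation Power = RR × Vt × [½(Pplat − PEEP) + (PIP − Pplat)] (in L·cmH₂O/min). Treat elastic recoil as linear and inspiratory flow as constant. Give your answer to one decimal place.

154.5

Per-breath work = Vt × [½(Pplat−PEEP) + (PIP−Pplat)] = 0.515 × [0.5×9.0 + 8.0] = 0.515 × 12.5 = 6.438 L·cmH2O.
Power = 24 × 6.438 = 154.51 L·cmH2O/min.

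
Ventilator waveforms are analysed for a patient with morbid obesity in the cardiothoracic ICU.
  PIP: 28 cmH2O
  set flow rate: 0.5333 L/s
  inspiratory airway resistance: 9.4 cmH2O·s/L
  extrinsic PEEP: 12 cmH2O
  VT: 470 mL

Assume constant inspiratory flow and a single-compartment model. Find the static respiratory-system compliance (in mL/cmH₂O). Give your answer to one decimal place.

Equation of motion (constant flow): PIP = Vt/C + R·V̇ + PEEP.
Vt/C = PIP − R·V̇ − PEEP = 28 − 9.4×0.5333 − 12 = 28 − 5.013 − 12 = 10.987 cmH2O.
C = Vt / 10.987 = 470 / 10.987 = 42.778 mL/cmH2O.

42.8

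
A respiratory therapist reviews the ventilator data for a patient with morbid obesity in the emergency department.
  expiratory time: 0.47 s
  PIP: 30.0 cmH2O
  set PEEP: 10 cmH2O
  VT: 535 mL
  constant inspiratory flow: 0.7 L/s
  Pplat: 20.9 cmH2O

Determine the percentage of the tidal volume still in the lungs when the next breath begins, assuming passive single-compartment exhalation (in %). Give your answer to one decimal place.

R = (PIP − Pplat)/V̇ = (30.0 − 20.9) / 0.7 = 9.1/0.7 = 13.0 cmH2O·s/L.
C = Vt/(Pplat − PEEP) = 535.0 / (20.9 − 10) = 535.0/10.9 = 49.083 mL/cmH2O.
τ = R × C = 13.0 × 0.04908 L/cmH2O = 0.638 s.
Fraction remaining at end-expiration = e^(−Te/τ) = e^(−0.47/0.638) = 0.4787 → 47.87%.

47.9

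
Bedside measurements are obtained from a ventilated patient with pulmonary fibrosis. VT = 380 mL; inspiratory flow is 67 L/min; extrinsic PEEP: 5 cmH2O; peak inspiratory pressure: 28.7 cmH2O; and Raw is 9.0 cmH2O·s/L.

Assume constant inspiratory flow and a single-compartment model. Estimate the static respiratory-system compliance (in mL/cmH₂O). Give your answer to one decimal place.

27.8

Flow: 67 L/min ÷ 60 = 1.1167 L/s.
Equation of motion (constant flow): PIP = Vt/C + R·V̇ + PEEP.
Vt/C = PIP − R·V̇ − PEEP = 28.7 − 9.0×1.1167 − 5 = 28.7 − 10.05 − 5 = 13.65 cmH2O.
C = Vt / 13.65 = 380 / 13.65 = 27.839 mL/cmH2O.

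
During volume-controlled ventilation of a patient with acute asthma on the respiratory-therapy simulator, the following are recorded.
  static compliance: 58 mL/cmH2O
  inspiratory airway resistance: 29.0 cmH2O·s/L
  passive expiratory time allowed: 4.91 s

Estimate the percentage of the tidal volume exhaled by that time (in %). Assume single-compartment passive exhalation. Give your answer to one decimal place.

94.6

τ = R × C = 29.0 × 58 mL/cmH2O = 29.0 × 0.058 L/cmH2O = 1.682 s.
Passive exhalation: V(t)/V₀ = e^(−t/τ) = e^(−4.91/1.682) = 0.05398.
Fraction exhaled = 1 − 0.05398 = 0.946 → 94.6%.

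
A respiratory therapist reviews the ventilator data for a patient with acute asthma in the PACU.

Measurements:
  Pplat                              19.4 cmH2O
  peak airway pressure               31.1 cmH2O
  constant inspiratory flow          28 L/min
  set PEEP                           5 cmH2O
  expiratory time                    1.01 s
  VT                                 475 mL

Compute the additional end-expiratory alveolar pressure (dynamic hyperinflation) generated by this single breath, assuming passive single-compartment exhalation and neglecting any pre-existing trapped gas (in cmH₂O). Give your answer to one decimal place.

4.2

Flow: 28 L/min ÷ 60 = 0.4667 L/s.
R = (PIP − Pplat)/V̇ = (31.1 − 19.4) / 0.4667 = 11.7/0.4667 = 25.07 cmH2O·s/L.
C = Vt/(Pplat − PEEP) = 475.0 / (19.4 − 5) = 475.0/14.4 = 32.986 mL/cmH2O.
τ = R × C = 25.07 × 0.03299 L/cmH2O = 0.8271 s.
Fraction remaining = e^(−Te/τ) = e^(−1.01/0.8271) = 0.2949; trapped volume = 475.0 × 0.2949 = 140.08 mL.
Additional alveolar pressure from trapping ≈ V_trapped / C = 140.08 / 32.986 = 4.247 cmH2O.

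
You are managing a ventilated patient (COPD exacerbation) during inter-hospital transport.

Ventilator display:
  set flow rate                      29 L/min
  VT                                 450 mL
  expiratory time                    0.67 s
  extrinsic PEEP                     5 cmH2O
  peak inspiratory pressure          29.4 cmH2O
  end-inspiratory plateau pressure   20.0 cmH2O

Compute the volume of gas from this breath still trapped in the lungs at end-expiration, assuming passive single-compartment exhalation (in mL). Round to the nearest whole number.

143

Flow: 29 L/min ÷ 60 = 0.4833 L/s.
R = (PIP − Pplat)/V̇ = (29.4 − 20.0) / 0.4833 = 9.4/0.4833 = 19.45 cmH2O·s/L.
C = Vt/(Pplat − PEEP) = 450.0 / (20.0 − 5) = 450.0/15.0 = 30.0 mL/cmH2O.
τ = R × C = 19.45 × 0.03 L/cmH2O = 0.5835 s.
Fraction remaining = e^(−Te/τ) = e^(−0.67/0.5835) = 0.3172.
Trapped volume = 450.0 × 0.3172 = 142.74 mL.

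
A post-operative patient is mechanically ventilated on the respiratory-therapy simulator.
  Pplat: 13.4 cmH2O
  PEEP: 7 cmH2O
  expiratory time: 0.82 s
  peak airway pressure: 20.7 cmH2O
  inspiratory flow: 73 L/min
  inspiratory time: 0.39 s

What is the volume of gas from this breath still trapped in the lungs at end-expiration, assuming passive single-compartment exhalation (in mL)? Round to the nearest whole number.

75

Flow: 73 L/min ÷ 60 = 1.2167 L/s.
Vt = flow × Ti = 1.2167 L/s × 0.39 s × 1000 mL/L = 474.51 mL.
R = (PIP − Pplat)/V̇ = (20.7 − 13.4) / 1.2167 = 7.3/1.2167 = 6.0 cmH2O·s/L.
C = Vt/(Pplat − PEEP) = 474.51 / (13.4 − 7) = 474.51/6.4 = 74.142 mL/cmH2O.
τ = R × C = 6.0 × 0.07414 L/cmH2O = 0.4448 s.
Fraction remaining = e^(−Te/τ) = e^(−0.82/0.4448) = 0.1583.
Trapped volume = 474.51 × 0.1583 = 75.115 mL.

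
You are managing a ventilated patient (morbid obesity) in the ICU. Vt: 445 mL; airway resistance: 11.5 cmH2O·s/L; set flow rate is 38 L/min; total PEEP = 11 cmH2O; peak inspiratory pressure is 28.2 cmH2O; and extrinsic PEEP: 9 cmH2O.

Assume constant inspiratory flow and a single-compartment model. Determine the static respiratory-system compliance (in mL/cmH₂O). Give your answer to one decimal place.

Flow: 38 L/min ÷ 60 = 0.6333 L/s.
Total PEEP = 11 cmH2O (set 9 + intrinsic 2); this is the baseline alveolar pressure.
Equation of motion (constant flow): PIP = Vt/C + R·V̇ + PEEP.
Vt/C = PIP − R·V̇ − PEEP = 28.2 − 11.5×0.6333 − 11 = 28.2 − 7.283 − 11 = 9.917 cmH2O.
C = Vt / 9.917 = 445 / 9.917 = 44.872 mL/cmH2O.

44.9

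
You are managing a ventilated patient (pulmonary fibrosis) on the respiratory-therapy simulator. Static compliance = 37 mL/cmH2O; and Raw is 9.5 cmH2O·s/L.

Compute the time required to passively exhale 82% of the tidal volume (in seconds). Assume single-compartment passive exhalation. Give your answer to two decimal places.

τ = R × C = 9.5 × 37 mL/cmH2O = 9.5 × 0.037 L/cmH2O = 0.3515 s.
Exhaled fraction f = 1 − e^(−t/τ) → t = −τ·ln(1 − f) = −0.3515·ln(0.18) = 0.6028 s.

0.60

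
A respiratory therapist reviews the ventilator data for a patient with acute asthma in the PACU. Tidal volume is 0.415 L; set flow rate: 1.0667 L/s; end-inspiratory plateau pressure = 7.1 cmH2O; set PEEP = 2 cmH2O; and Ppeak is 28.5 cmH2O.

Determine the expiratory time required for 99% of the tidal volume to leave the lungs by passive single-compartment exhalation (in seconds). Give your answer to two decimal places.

7.52

R = (PIP − Pplat)/V̇ = (28.5 − 7.1) / 1.0667 = 21.4/1.0667 = 20.062 cmH2O·s/L.
C = Vt/(Pplat − PEEP) = 415.0 / (7.1 − 2) = 415.0/5.1 = 81.373 mL/cmH2O.
τ = R × C = 20.062 × 0.08137 L/cmH2O = 1.632 s.
t = −τ·ln(1 − 0.99) = −1.632·ln(0.01) = 7.516 s.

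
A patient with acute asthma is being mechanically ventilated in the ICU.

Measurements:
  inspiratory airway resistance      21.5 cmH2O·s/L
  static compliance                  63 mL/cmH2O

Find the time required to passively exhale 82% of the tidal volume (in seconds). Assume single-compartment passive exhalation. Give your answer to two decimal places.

τ = R × C = 21.5 × 63 mL/cmH2O = 21.5 × 0.063 L/cmH2O = 1.355 s.
Exhaled fraction f = 1 − e^(−t/τ) → t = −τ·ln(1 − f) = −1.355·ln(0.18) = 2.324 s.

2.32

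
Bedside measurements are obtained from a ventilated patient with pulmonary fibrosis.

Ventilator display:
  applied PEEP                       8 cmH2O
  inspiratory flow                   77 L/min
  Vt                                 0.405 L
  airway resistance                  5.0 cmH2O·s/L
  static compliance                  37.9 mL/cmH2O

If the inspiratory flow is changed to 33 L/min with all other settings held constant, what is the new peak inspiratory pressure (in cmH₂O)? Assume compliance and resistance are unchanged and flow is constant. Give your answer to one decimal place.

21.4

Flow: 77 L/min ÷ 60 = 1.2833 L/s.
New flow: 33 L/min ÷ 60 = 0.55 L/s.
PIP = Vt/C + R·V̇ + PEEP (constant-flow equation of motion).
Only the resistive term changes: ΔPIP = R × ΔV̇ = 5.0 × (0.55 − 1.2833) = 5.0 × -0.7333 = -3.667 cmH2O.
Original PIP = 405/37.9 + 5.0×1.2833 + 8 = 25.103 cmH2O; new PIP = 25.103 + (-3.667) = 21.436 cmH2O.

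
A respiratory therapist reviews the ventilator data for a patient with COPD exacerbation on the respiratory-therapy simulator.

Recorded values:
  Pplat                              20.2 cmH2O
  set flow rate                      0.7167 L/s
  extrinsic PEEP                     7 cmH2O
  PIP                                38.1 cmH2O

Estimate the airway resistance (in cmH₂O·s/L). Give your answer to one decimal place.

Raw = (PIP − Pplat) / flow = (38.1 − 20.2) / 0.7167 = 17.9 / 0.7167 = 24.976 cmH2O·s/L.

25.0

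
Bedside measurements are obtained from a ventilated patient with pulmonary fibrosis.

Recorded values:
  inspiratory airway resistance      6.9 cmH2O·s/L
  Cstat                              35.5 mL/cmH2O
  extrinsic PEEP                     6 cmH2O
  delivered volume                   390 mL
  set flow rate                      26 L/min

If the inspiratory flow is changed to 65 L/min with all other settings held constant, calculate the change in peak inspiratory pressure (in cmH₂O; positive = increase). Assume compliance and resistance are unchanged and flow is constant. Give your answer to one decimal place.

4.5

Flow: 26 L/min ÷ 60 = 0.4333 L/s.
New flow: 65 L/min ÷ 60 = 1.0833 L/s.
PIP = Vt/C + R·V̇ + PEEP (constant-flow equation of motion).
Only the resistive term changes: ΔPIP = R × ΔV̇ = 6.9 × (1.0833 − 0.4333) = 6.9 × 0.65 = 4.485 cmH2O.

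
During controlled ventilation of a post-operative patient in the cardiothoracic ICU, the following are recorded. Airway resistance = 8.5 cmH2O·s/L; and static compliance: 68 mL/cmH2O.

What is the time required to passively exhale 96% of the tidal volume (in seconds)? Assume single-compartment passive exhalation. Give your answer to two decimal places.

1.86

τ = R × C = 8.5 × 68 mL/cmH2O = 8.5 × 0.068 L/cmH2O = 0.578 s.
Exhaled fraction f = 1 − e^(−t/τ) → t = −τ·ln(1 − f) = −0.578·ln(0.04) = 1.861 s.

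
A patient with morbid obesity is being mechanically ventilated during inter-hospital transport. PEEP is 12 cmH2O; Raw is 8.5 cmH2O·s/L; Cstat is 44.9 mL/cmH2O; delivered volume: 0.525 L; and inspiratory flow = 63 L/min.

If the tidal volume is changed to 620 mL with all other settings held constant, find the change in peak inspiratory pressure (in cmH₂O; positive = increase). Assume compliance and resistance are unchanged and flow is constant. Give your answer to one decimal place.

2.1

PIP = Vt/C + R·V̇ + PEEP (constant-flow equation of motion).
Only the elastic term changes: ΔPIP = ΔVt / C = (620 − 525) / 44.9 = 2.116 cmH2O.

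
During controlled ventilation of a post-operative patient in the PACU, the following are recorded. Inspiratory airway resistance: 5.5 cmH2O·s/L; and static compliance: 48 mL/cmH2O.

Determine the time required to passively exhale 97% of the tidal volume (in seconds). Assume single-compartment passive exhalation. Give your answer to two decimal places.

0.93

τ = R × C = 5.5 × 48 mL/cmH2O = 5.5 × 0.048 L/cmH2O = 0.264 s.
Exhaled fraction f = 1 − e^(−t/τ) → t = −τ·ln(1 − f) = −0.264·ln(0.03) = 0.9257 s.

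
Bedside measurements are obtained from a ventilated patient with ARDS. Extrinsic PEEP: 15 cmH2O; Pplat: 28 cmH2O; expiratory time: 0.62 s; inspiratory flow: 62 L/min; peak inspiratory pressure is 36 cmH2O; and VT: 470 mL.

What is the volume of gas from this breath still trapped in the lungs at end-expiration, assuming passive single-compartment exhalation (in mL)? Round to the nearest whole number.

Flow: 62 L/min ÷ 60 = 1.0333 L/s.
R = (PIP − Pplat)/V̇ = (36 − 28) / 1.0333 = 8.0/1.0333 = 7.742 cmH2O·s/L.
C = Vt/(Pplat − PEEP) = 470.0 / (28 − 15) = 470.0/13.0 = 36.154 mL/cmH2O.
τ = R × C = 7.742 × 0.03615 L/cmH2O = 0.2799 s.
Fraction remaining = e^(−Te/τ) = e^(−0.62/0.2799) = 0.1091.
Trapped volume = 470.0 × 0.1091 = 51.277 mL.

51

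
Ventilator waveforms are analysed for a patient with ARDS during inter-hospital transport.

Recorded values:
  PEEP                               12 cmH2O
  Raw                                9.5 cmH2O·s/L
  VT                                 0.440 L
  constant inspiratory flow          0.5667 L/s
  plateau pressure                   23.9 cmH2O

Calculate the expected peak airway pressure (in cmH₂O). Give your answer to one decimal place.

PIP = Pplat + Raw × flow = 23.9 + 9.5 × 0.5667 = 23.9 + 5.384 = 29.284 cmH2O.

29.3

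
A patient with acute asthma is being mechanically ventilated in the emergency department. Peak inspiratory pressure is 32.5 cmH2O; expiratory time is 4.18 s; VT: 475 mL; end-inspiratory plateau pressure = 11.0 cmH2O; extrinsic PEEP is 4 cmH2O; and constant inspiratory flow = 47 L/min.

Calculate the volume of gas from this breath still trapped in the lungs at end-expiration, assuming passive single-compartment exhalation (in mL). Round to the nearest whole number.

50

Flow: 47 L/min ÷ 60 = 0.7833 L/s.
R = (PIP − Pplat)/V̇ = (32.5 − 11.0) / 0.7833 = 21.5/0.7833 = 27.448 cmH2O·s/L.
C = Vt/(Pplat − PEEP) = 475.0 / (11.0 − 4) = 475.0/7.0 = 67.857 mL/cmH2O.
τ = R × C = 27.448 × 0.06786 L/cmH2O = 1.863 s.
Fraction remaining = e^(−Te/τ) = e^(−4.18/1.863) = 0.1061.
Trapped volume = 475.0 × 0.1061 = 50.398 mL.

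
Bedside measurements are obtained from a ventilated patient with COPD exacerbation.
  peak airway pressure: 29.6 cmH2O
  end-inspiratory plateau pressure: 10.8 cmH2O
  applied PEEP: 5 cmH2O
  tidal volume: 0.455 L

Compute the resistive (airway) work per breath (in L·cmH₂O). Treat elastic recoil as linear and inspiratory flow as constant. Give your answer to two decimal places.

8.55

With constant inspiratory flow the resistive pressure is constant at PIP − Pplat = 29.6 − 10.8 = 18.8 cmH2O, so resistive work = 18.8 × 0.455 = 8.554 L·cmH2O.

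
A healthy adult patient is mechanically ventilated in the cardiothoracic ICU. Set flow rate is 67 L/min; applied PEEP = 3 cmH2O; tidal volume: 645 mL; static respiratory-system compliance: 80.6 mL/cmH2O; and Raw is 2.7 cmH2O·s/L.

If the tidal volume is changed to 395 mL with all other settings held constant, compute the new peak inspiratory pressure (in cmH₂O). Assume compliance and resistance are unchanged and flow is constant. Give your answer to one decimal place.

Flow: 67 L/min ÷ 60 = 1.1167 L/s.
PIP = Vt/C + R·V̇ + PEEP (constant-flow equation of motion).
Only the elastic term changes: ΔPIP = ΔVt / C = (395 − 645) / 80.6 = -3.102 cmH2O.
Original PIP = 645/80.6 + 2.7×1.1167 + 3 = 14.018 cmH2O; new PIP = 14.018 + (-3.102) = 10.916 cmH2O.

10.9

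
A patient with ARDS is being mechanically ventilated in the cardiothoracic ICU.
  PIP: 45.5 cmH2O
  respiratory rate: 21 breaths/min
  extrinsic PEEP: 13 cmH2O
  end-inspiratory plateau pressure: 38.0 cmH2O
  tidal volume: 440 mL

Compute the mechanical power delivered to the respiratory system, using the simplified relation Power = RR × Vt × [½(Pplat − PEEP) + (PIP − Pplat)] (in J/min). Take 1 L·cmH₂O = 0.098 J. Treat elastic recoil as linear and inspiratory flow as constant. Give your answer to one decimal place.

Per-breath work = Vt × [½(Pplat−PEEP) + (PIP−Pplat)] = 0.440 × [0.5×25.0 + 7.5] = 0.440 × 20.0 = 8.8 L·cmH2O.
Power = 21 × 8.8 = 184.8 L·cmH2O/min.
× 0.098 J/(L·cmH2O) → 18.11 J/min.

18.1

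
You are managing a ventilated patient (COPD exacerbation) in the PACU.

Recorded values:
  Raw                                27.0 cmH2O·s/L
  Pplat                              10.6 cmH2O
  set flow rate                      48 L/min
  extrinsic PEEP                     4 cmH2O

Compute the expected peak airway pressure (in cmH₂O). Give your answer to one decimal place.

Flow: 48 L/min ÷ 60 = 0.8 L/s.
PIP = Pplat + Raw × flow = 10.6 + 27.0 × 0.8 = 10.6 + 21.6 = 32.2 cmH2O.

32.2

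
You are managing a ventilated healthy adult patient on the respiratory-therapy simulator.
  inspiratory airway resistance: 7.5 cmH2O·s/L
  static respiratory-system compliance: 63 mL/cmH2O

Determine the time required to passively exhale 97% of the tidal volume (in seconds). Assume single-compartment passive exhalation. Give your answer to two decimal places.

τ = R × C = 7.5 × 63 mL/cmH2O = 7.5 × 0.063 L/cmH2O = 0.4725 s.
Exhaled fraction f = 1 − e^(−t/τ) → t = −τ·ln(1 − f) = −0.4725·ln(0.03) = 1.657 s.

1.66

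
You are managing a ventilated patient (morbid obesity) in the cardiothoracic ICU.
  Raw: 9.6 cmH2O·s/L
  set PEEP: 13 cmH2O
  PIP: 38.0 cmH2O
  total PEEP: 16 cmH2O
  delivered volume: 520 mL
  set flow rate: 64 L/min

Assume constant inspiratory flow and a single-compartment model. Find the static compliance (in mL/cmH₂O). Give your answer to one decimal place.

44.2

Flow: 64 L/min ÷ 60 = 1.0667 L/s.
Total PEEP = 16 cmH2O (set 13 + intrinsic 3); this is the baseline alveolar pressure.
Equation of motion (constant flow): PIP = Vt/C + R·V̇ + PEEP.
Vt/C = PIP − R·V̇ − PEEP = 38.0 − 9.6×1.0667 − 16 = 38.0 − 10.24 − 16 = 11.76 cmH2O.
C = Vt / 11.76 = 520 / 11.76 = 44.218 mL/cmH2O.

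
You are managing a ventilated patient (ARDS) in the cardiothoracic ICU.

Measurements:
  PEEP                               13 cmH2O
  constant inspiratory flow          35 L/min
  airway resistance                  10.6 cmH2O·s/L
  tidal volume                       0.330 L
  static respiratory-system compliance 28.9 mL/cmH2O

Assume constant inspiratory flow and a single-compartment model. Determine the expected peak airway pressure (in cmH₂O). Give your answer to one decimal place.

Flow: 35 L/min ÷ 60 = 0.5833 L/s.
Equation of motion (constant flow): PIP = Vt/C + R·V̇ + PEEP.
PIP = 330/28.9 + 10.6×0.5833 + 13 = 11.419 + 6.183 + 13 = 30.602 cmH2O.

30.6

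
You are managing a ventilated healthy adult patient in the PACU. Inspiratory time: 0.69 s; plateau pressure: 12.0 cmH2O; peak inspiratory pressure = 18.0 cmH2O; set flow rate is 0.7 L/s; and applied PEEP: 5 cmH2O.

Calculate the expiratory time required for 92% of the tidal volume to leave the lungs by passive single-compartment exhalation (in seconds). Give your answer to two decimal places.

1.49

Vt = flow × Ti = 0.7 L/s × 0.69 s × 1000 mL/L = 483.0 mL.
R = (PIP − Pplat)/V̇ = (18.0 − 12.0) / 0.7 = 6.0/0.7 = 8.571 cmH2O·s/L.
C = Vt/(Pplat − PEEP) = 483.0 / (12.0 − 5) = 483.0/7.0 = 69.0 mL/cmH2O.
τ = R × C = 8.571 × 0.069 L/cmH2O = 0.5914 s.
t = −τ·ln(1 − 0.92) = −0.5914·ln(0.08) = 1.494 s.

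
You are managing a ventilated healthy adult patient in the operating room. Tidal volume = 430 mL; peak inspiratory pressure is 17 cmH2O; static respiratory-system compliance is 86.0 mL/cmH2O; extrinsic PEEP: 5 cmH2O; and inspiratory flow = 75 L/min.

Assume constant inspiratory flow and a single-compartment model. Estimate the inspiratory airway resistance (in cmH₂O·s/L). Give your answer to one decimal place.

Flow: 75 L/min ÷ 60 = 1.25 L/s.
Equation of motion (constant flow): PIP = Vt/C + R·V̇ + PEEP.
R·V̇ = PIP − Vt/C − PEEP = 17 − 430/86.0 − 5 = 17 − 5.0 − 5 = 7.0 cmH2O.
R = 7.0 / 1.25 = 5.6 cmH2O·s/L.

5.6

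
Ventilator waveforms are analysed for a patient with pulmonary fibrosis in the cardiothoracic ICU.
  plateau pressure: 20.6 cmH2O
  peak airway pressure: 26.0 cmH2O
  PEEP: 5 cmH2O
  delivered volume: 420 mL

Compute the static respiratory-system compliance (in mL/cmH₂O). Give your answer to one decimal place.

Cstat = Vt / (Pplat − PEEP) = 420 / (20.6 − 5) = 420 / 15.6 = 26.923 mL/cmH2O.

26.9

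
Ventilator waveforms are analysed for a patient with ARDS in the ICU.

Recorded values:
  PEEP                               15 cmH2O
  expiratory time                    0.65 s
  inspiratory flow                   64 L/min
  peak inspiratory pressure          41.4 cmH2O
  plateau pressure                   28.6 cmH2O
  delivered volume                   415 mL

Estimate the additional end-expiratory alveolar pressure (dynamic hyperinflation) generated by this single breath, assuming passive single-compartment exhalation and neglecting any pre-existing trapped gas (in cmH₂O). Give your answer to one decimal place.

Flow: 64 L/min ÷ 60 = 1.0667 L/s.
R = (PIP − Pplat)/V̇ = (41.4 − 28.6) / 1.0667 = 12.8/1.0667 = 12.0 cmH2O·s/L.
C = Vt/(Pplat − PEEP) = 415.0 / (28.6 − 15) = 415.0/13.6 = 30.515 mL/cmH2O.
τ = R × C = 12.0 × 0.03052 L/cmH2O = 0.3662 s.
Fraction remaining = e^(−Te/τ) = e^(−0.65/0.3662) = 0.1695; trapped volume = 415.0 × 0.1695 = 70.343 mL.
Additional alveolar pressure from trapping ≈ V_trapped / C = 70.343 / 30.515 = 2.305 cmH2O.

2.3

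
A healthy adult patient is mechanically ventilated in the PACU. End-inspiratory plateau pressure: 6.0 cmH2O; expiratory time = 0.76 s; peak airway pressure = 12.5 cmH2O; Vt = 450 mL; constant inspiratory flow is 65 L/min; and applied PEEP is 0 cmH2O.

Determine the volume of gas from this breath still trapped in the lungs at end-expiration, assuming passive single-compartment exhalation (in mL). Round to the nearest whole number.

83

Flow: 65 L/min ÷ 60 = 1.0833 L/s.
R = (PIP − Pplat)/V̇ = (12.5 − 6.0) / 1.0833 = 6.5/1.0833 = 6.0 cmH2O·s/L.
C = Vt/(Pplat − PEEP) = 450.0 / (6.0 − 0) = 450.0/6.0 = 75.0 mL/cmH2O.
τ = R × C = 6.0 × 0.075 L/cmH2O = 0.45 s.
Fraction remaining = e^(−Te/τ) = e^(−0.76/0.45) = 0.1847.
Trapped volume = 450.0 × 0.1847 = 83.115 mL.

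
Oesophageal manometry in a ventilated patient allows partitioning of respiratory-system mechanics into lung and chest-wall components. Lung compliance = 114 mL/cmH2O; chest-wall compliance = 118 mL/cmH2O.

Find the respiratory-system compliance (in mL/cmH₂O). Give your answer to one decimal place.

58.0

Lung and chest wall are elastances in series: 1/Crs = 1/CL + 1/Ccw.
1/Crs = 1/114 + 1/118 = 0.01725.
Crs = 57.971 mL/cmH2O.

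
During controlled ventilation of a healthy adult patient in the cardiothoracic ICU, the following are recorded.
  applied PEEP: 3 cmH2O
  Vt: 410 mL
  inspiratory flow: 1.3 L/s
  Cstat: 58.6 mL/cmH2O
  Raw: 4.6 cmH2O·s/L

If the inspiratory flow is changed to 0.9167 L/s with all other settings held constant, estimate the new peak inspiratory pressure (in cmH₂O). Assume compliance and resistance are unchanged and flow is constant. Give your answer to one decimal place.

PIP = Vt/C + R·V̇ + PEEP (constant-flow equation of motion).
Only the resistive term changes: ΔPIP = R × ΔV̇ = 4.6 × (0.9167 − 1.3) = 4.6 × -0.3833 = -1.763 cmH2O.
Original PIP = 410/58.6 + 4.6×1.3 + 3 = 15.977 cmH2O; new PIP = 15.977 + (-1.763) = 14.214 cmH2O.

14.2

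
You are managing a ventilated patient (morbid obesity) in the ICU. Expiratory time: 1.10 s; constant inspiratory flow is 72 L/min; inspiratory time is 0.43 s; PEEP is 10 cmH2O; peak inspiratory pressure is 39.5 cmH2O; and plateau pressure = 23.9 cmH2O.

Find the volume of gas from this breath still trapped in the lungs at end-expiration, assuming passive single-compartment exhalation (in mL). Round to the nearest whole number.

53

Flow: 72 L/min ÷ 60 = 1.2 L/s.
Vt = flow × Ti = 1.2 L/s × 0.43 s × 1000 mL/L = 516.0 mL.
R = (PIP − Pplat)/V̇ = (39.5 − 23.9) / 1.2 = 15.6/1.2 = 13.0 cmH2O·s/L.
C = Vt/(Pplat − PEEP) = 516.0 / (23.9 − 10) = 516.0/13.9 = 37.122 mL/cmH2O.
τ = R × C = 13.0 × 0.03712 L/cmH2O = 0.4826 s.
Fraction remaining = e^(−Te/τ) = e^(−1.10/0.4826) = 0.1024.
Trapped volume = 516.0 × 0.1024 = 52.838 mL.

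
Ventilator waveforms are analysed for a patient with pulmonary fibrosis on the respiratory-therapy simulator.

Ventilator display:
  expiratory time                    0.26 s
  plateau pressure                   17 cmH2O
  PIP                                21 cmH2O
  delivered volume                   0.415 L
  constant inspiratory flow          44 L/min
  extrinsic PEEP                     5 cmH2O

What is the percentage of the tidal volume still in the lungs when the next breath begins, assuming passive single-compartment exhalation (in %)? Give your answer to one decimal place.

Flow: 44 L/min ÷ 60 = 0.7333 L/s.
R = (PIP − Pplat)/V̇ = (21 − 17) / 0.7333 = 4.0/0.7333 = 5.455 cmH2O·s/L.
C = Vt/(Pplat − PEEP) = 415.0 / (17 − 5) = 415.0/12.0 = 34.583 mL/cmH2O.
τ = R × C = 5.455 × 0.03458 L/cmH2O = 0.1886 s.
Fraction remaining at end-expiration = e^(−Te/τ) = e^(−0.26/0.1886) = 0.2519 → 25.19%.

25.2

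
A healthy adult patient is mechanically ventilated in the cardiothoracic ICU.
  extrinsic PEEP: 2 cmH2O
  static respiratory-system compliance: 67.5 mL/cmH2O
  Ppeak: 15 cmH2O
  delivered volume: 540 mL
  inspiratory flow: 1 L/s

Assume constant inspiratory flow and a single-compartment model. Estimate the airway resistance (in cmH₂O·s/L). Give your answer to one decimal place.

5.0

Equation of motion (constant flow): PIP = Vt/C + R·V̇ + PEEP.
R·V̇ = PIP − Vt/C − PEEP = 15 − 540/67.5 − 2 = 15 − 8.0 − 2 = 5.0 cmH2O.
R = 5.0 / 1 = 5.0 cmH2O·s/L.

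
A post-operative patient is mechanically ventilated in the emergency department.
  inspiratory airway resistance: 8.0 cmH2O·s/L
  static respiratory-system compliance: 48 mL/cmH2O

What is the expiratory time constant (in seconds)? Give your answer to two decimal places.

0.38

τ = R × C = 8.0 × 48 mL/cmH2O = 8.0 × 0.048 L/cmH2O = 0.384 s.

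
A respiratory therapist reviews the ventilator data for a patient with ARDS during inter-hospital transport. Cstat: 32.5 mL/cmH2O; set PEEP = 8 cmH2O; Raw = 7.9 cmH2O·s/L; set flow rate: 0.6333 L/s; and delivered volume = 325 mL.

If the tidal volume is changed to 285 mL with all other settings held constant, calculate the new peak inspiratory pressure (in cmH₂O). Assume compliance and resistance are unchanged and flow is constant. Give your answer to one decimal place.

21.8

PIP = Vt/C + R·V̇ + PEEP (constant-flow equation of motion).
Only the elastic term changes: ΔPIP = ΔVt / C = (285 − 325) / 32.5 = -1.231 cmH2O.
Original PIP = 325/32.5 + 7.9×0.6333 + 8 = 23.003 cmH2O; new PIP = 23.003 + (-1.231) = 21.772 cmH2O.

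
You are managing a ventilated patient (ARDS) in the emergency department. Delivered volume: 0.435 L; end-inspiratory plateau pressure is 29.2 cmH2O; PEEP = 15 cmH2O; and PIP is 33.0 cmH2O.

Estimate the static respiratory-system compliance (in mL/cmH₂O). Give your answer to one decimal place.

30.6

Cstat = Vt / (Pplat − PEEP) = 435 / (29.2 − 15) = 435 / 14.2 = 30.634 mL/cmH2O.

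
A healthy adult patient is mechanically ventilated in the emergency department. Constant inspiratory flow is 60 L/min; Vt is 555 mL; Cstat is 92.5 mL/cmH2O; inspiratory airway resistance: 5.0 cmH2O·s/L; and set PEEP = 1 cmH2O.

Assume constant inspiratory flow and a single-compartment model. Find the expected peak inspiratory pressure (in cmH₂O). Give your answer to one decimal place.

Flow: 60 L/min ÷ 60 = 1 L/s.
Equation of motion (constant flow): PIP = Vt/C + R·V̇ + PEEP.
PIP = 555/92.5 + 5.0×1 + 1 = 6.0 + 5.0 + 1 = 12.0 cmH2O.

12.0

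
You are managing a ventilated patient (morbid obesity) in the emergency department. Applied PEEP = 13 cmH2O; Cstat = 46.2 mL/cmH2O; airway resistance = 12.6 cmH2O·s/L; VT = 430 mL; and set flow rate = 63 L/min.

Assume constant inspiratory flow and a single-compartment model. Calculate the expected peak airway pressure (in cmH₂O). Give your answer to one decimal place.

Flow: 63 L/min ÷ 60 = 1.05 L/s.
Equation of motion (constant flow): PIP = Vt/C + R·V̇ + PEEP.
PIP = 430/46.2 + 12.6×1.05 + 13 = 9.307 + 13.23 + 13 = 35.537 cmH2O.

35.5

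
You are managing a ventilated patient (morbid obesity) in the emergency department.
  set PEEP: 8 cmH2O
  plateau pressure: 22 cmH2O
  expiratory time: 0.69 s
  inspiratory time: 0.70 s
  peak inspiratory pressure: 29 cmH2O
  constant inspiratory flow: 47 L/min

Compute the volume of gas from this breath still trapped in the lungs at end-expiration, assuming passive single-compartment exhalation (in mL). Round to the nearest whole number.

Flow: 47 L/min ÷ 60 = 0.7833 L/s.
Vt = flow × Ti = 0.7833 L/s × 0.70 s × 1000 mL/L = 548.31 mL.
R = (PIP − Pplat)/V̇ = (29 − 22) / 0.7833 = 7.0/0.7833 = 8.937 cmH2O·s/L.
C = Vt/(Pplat − PEEP) = 548.31 / (22 − 8) = 548.31/14.0 = 39.165 mL/cmH2O.
τ = R × C = 8.937 × 0.03917 L/cmH2O = 0.3501 s.
Fraction remaining = e^(−Te/τ) = e^(−0.69/0.3501) = 0.1393.
Trapped volume = 548.31 × 0.1393 = 76.38 mL.

76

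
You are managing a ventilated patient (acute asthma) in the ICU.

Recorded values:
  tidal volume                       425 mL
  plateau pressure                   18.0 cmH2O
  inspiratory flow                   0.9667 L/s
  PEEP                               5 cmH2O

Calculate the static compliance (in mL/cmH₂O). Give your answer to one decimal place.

32.7

Cstat = Vt / (Pplat − PEEP) = 425 / (18.0 − 5) = 425 / 13.0 = 32.692 mL/cmH2O.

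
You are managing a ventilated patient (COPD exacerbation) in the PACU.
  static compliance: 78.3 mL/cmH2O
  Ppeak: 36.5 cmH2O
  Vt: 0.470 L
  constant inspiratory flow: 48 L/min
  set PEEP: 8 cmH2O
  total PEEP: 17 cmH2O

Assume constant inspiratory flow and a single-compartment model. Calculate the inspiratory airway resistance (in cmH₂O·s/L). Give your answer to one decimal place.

16.9

Flow: 48 L/min ÷ 60 = 0.8 L/s.
Total PEEP = 17 cmH2O (set 8 + intrinsic 9); this is the baseline alveolar pressure.
Equation of motion (constant flow): PIP = Vt/C + R·V̇ + PEEP.
R·V̇ = PIP − Vt/C − PEEP = 36.5 − 470/78.3 − 17 = 36.5 − 6.003 − 17 = 13.497 cmH2O.
R = 13.497 / 0.8 = 16.871 cmH2O·s/L.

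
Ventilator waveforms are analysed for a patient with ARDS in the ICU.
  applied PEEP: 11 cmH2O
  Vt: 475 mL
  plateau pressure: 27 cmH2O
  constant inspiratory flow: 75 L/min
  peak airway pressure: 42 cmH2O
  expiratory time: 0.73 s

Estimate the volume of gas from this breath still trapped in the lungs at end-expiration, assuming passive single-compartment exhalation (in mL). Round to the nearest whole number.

Flow: 75 L/min ÷ 60 = 1.25 L/s.
R = (PIP − Pplat)/V̇ = (42 − 27) / 1.25 = 15.0/1.25 = 12.0 cmH2O·s/L.
C = Vt/(Pplat − PEEP) = 475.0 / (27 − 11) = 475.0/16.0 = 29.688 mL/cmH2O.
τ = R × C = 12.0 × 0.02969 L/cmH2O = 0.3563 s.
Fraction remaining = e^(−Te/τ) = e^(−0.73/0.3563) = 0.1289.
Trapped volume = 475.0 × 0.1289 = 61.228 mL.

61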